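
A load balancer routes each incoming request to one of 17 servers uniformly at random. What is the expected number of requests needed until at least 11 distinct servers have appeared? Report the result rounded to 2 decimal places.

16.82

With k distinct servers already seen, the next new one arrives after an expected 17/(17-k) requests.
Sum over k = 0,...,10: E = 17/17 + 17/16 + 17/15 + ... + 17/8 + 17/7 = 16.822.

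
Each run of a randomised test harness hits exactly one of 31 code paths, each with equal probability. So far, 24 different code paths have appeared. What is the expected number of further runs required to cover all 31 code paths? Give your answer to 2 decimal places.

From k distinct to k+1 distinct takes on average 31/(31-k) runs.
Sum over k = 24,...,30: E = 31/7 + 31/6 + 31/5 + ... + 31/2 + 31/1 = 80.379.

80.38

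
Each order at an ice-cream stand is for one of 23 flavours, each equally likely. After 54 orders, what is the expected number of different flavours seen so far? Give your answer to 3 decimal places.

20.914

For each flavour, P(seen in 54 orders) = 1 - (22/23)^54 = 0.9093.
By linearity of expectation, E[distinct seen] = 23·(1 - (22/23)^54) = 20.9143.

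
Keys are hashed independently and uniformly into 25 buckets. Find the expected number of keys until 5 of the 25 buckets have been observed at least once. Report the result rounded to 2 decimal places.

5.46

Going from k to k+1 distinct takes a geometric number of keys with mean 25/(25-k).
Sum over k = 0,...,4: E = 25/25 + 25/24 + 25/23 + 25/22 + 25/21 = 5.455.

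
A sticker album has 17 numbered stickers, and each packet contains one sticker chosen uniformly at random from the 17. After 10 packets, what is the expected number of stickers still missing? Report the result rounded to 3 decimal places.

9.272

For each sticker, P(unseen after 10) = (16/17)^10 = 0.5454.
By linearity of expectation, E[unseen] = 17·(16/17)^10 = 9.2717.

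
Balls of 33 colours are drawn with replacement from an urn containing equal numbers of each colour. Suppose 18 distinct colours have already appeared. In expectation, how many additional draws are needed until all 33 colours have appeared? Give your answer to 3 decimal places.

From k distinct to k+1 distinct takes on average 33/(33-k) draws.
Sum over k = 18,...,32: E = 33/15 + 33/14 + 33/13 + ... + 33/2 + 33/1 = 109.5016.

109.502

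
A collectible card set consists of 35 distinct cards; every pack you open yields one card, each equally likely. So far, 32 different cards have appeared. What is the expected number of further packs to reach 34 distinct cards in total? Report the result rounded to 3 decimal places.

29.167

From k distinct to k+1 distinct takes on average 35/(35-k) packs.
Sum over k = 32,...,33: E = 35/3 + 35/2 = 29.1667.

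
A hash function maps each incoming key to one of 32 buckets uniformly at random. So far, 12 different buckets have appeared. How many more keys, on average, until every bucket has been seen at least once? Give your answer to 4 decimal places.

From k distinct to k+1 distinct takes on average 32/(32-k) keys.
Sum over k = 12,...,31: E = 32/20 + 32/19 + 32/18 + ... + 32/2 + 32/1 = 115.12767.

115.1277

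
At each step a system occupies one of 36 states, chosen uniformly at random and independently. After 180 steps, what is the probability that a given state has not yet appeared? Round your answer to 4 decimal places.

Each step misses the fixed state with probability (36-1)/36 = 35/36, independently.
P(still missing after 180) = (35/36)^180 = 0.00628.

0.0063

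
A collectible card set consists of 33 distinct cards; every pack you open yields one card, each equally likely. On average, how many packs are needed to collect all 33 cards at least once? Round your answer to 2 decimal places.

After k distinct cards have appeared, the next pack gives a new one with probability (33-k)/33, so the expected wait for the (k+1)-th is 33/(33-k).
E[T] = 33/33 + 33/32 + 33/31 + ... + 33/2 + 33/1 = 33·H_{33}.
H_{33} = 4.089, so E[T] = 134.930.

134.93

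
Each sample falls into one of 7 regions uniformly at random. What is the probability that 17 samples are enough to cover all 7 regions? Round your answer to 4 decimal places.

By inclusion–exclusion over which regions are missing,
P(all seen) = Σ_{j=0}^{7} (-1)^j C(7,j)((7-j)/7)^17
= 1.00000 - 0.50933 + 0.06887 - 0.00258 + 0.00002 - 0.00000 + 0.00000 - 0.00000
= 0.55697.

0.5570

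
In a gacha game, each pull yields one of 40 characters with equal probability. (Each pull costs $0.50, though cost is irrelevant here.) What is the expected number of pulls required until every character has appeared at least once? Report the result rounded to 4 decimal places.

171.1417

The wait to go from k to k+1 distinct characters is geometric with mean 40/(40-k).
E[T] = 40/40 + 40/39 + 40/38 + ... + 40/2 + 40/1 = 40·H_{40}.
H_{40} = 4.27854, so E[T] = 171.14172.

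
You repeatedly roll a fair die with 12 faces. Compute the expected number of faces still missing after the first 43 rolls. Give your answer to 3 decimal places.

For each face, P(unseen after 43) = (11/12)^43 = 0.0237.
By linearity of expectation, E[unseen] = 12·(11/12)^43 = 0.2846.

0.285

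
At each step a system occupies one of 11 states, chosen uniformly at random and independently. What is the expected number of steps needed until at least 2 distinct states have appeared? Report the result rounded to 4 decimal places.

Going from k to k+1 distinct takes a geometric number of steps with mean 11/(11-k).
Sum over k = 0,...,1: E = 11/11 + 11/10 = 2.10000.

2.1000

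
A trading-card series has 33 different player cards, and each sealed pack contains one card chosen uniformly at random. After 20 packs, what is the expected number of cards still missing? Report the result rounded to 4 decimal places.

For each card, P(unseen after 20) = (32/33)^20 = 0.54041.
By linearity of expectation, E[unseen] = 33·(32/33)^20 = 17.83342.

17.8334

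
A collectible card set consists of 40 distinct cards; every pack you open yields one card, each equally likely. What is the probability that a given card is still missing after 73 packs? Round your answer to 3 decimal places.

0.158

On each pack the fixed card fails to appear with probability 39/40.
P(still missing after 73) = (39/40)^73 = 0.1575.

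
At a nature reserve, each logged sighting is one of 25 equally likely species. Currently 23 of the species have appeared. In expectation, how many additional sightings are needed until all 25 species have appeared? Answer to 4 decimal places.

37.5000

From k distinct to k+1 distinct takes on average 25/(25-k) sightings.
Sum over k = 23,...,24: E = 25/2 + 25/1 = 37.50000.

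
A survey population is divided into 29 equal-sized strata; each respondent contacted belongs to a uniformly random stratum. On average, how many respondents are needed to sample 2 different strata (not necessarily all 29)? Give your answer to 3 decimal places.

2.036

Going from k to k+1 distinct takes a geometric number of respondents with mean 29/(29-k).
Sum over k = 0,...,1: E = 29/29 + 29/28 = 2.0357.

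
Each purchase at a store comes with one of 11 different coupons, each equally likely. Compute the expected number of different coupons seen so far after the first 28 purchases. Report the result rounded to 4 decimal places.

10.2372

For each coupon, P(seen in 28 purchases) = 1 - (10/11)^28 = 0.93066.
By linearity of expectation, E[distinct seen] = 11·(1 - (10/11)^28) = 10.23722.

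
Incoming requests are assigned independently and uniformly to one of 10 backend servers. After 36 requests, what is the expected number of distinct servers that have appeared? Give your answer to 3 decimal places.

For each server, P(seen in 36 requests) = 1 - (9/10)^36 = 0.9775.
By linearity of expectation, E[distinct seen] = 10·(1 - (9/10)^36) = 9.7747.

9.775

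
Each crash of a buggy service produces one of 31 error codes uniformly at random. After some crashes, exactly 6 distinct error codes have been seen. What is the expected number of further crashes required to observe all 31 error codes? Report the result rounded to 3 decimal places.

118.295

The wait to go from k to k+1 distinct error codes is geometric with mean 31/(31-k).
Sum over k = 6,...,30: E = 31/25 + 31/24 + 31/23 + ... + 31/2 + 31/1 = 118.2947.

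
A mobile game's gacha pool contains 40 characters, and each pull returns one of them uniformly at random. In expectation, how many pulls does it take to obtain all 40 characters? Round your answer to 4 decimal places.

Split into phases: going from k distinct to k+1 distinct takes on average 40/(40-k) pulls.
E[T] = 40/40 + 40/39 + 40/38 + ... + 40/2 + 40/1 = 40·H_{40}.
H_{40} = 4.27854, so E[T] = 171.14172.

171.1417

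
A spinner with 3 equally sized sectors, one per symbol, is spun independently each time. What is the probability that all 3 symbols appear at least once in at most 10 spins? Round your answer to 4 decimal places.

0.9480

By inclusion–exclusion over which symbols are missing,
P(all seen) = Σ_{j=0}^{3} (-1)^j C(3,j)((3-j)/3)^10
= 1.00000 - 0.05202 + 0.00005 - 0.00000
= 0.94803.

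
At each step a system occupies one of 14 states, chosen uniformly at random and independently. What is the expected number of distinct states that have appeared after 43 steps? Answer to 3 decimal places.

13.422

For each state, P(seen in 43 steps) = 1 - (13/14)^43 = 0.9587.
By linearity of expectation, E[distinct seen] = 14·(1 - (13/14)^43) = 13.4217.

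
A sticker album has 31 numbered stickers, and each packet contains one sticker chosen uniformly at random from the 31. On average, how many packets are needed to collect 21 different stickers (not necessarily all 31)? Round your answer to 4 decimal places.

34.0466

Going from k to k+1 distinct takes a geometric number of packets with mean 31/(31-k).
Sum over k = 0,...,20: E = 31/31 + 31/30 + 31/29 + ... + 31/12 + 31/11 = 34.04659.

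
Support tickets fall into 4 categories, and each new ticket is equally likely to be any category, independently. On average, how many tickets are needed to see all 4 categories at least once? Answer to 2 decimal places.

Split into phases: going from k distinct to k+1 distinct takes on average 4/(4-k) tickets.
E[T] = 4/4 + 4/3 + 4/2 + 4/1 = 4·H_{4}.
H_{4} = 2.083, so E[T] = 8.333.

8.33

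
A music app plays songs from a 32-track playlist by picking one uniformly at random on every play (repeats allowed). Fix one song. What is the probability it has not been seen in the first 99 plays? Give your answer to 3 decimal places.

0.043

On each play the fixed song fails to appear with probability 31/32.
P(still missing after 99) = (31/32)^99 = 0.0431.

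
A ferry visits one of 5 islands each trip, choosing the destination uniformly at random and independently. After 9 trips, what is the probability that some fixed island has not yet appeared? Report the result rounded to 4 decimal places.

0.1342

Each trip misses the fixed island with probability (5-1)/5 = 4/5, independently.
P(still missing after 9) = (4/5)^9 = 0.13422.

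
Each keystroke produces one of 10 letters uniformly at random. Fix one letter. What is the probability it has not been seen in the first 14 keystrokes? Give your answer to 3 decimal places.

0.229

On each keystroke the fixed letter fails to appear with probability 9/10.
P(still missing after 14) = (9/10)^14 = 0.2288.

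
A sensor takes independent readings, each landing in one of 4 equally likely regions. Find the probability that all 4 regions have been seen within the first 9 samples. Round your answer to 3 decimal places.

By inclusion–exclusion over which regions are missing,
P(all seen) = Σ_{j=0}^{4} (-1)^j C(4,j)((4-j)/4)^9
= 1.0000 - 0.3003 + 0.0117 - 0.0000 + 0.0000
= 0.7114.

0.711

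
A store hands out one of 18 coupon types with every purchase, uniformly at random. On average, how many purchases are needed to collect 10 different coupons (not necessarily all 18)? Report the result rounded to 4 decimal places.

13.9905

With k distinct coupons already seen, the next new one arrives after an expected 18/(18-k) purchases.
Sum over k = 0,...,9: E = 18/18 + 18/17 + 18/16 + ... + 18/10 + 18/9 = 13.99052.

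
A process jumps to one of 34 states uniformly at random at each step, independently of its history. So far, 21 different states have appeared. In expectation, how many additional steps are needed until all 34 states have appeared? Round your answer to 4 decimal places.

108.1245

From k distinct to k+1 distinct takes on average 34/(34-k) steps.
Sum over k = 21,...,33: E = 34/13 + 34/12 + 34/11 + ... + 34/2 + 34/1 = 108.12455.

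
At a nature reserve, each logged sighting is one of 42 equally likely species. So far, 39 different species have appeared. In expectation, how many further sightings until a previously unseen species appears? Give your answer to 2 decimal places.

Each sighting yields a new species with probability (42-39)/42 = 3/42, so the wait is geometric with mean 42/3.
E = 42/3 = 14.000.

14.00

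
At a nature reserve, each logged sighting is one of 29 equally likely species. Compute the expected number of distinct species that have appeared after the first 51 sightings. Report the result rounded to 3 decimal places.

24.156

For each species, P(seen in 51 sightings) = 1 - (28/29)^51 = 0.8330.
By linearity of expectation, E[distinct seen] = 29·(1 - (28/29)^51) = 24.1565.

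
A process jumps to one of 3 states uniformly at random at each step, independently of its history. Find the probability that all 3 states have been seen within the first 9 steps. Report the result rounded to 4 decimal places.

Let A_i be the event that state i is missing after 9 steps. By inclusion–exclusion on the A_i,
P(all seen) = Σ_{j=0}^{3} (-1)^j C(3,j)((3-j)/3)^9
= 1.00000 - 0.07804 + 0.00015 - 0.00000
= 0.92212.

0.9221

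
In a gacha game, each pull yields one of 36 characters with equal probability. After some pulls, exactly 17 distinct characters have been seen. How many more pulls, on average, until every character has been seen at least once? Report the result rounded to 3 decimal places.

From k distinct to k+1 distinct takes on average 36/(36-k) pulls.
Sum over k = 17,...,35: E = 36/19 + 36/18 + 36/17 + ... + 36/2 + 36/1 = 127.7186.

127.719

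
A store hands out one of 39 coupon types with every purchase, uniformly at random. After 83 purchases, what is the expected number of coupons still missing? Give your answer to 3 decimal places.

4.516

For each coupon, P(unseen after 83) = (38/39)^83 = 0.1158.
By linearity of expectation, E[unseen] = 39·(38/39)^83 = 4.5159.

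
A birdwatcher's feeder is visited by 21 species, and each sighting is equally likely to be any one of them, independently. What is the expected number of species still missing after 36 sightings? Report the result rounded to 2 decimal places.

For each species, P(unseen after 36) = (20/21)^36 = 0.173.
By linearity of expectation, E[unseen] = 21·(20/21)^36 = 3.626.

3.63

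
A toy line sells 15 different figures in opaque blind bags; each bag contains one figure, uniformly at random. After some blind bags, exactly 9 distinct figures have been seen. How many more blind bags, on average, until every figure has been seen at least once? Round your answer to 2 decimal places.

The wait to go from k to k+1 distinct figures is geometric with mean 15/(15-k).
Sum over k = 9,...,14: E = 15/6 + 15/5 + 15/4 + 15/3 + 15/2 + 15/1 = 36.750.

36.75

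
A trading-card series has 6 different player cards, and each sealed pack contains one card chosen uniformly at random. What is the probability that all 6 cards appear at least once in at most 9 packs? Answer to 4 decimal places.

0.1890

By inclusion–exclusion over which cards are missing,
P(all seen) = Σ_{j=0}^{6} (-1)^j C(6,j)((6-j)/6)^9
= 1.00000 - 1.16284 + 0.39018 - 0.03906 + 0.00076 - 0.00000 + 0.00000
= 0.18904.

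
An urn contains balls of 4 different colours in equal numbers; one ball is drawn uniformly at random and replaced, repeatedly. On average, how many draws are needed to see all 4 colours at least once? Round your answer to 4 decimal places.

8.3333

The wait to go from k to k+1 distinct colours is geometric with mean 4/(4-k).
E[T] = 4/4 + 4/3 + 4/2 + 4/1 = 4·H_{4}.
H_{4} = 2.08333, so E[T] = 8.33333.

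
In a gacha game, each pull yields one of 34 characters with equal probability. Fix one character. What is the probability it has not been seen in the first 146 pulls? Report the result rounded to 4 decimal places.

0.0128

Each pull misses the fixed character with probability (34-1)/34 = 33/34, independently.
P(still missing after 146) = (33/34)^146 = 0.01280.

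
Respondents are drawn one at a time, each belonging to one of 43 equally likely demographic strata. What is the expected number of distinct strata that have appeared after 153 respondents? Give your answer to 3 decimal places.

41.825

For each stratum, P(seen in 153 respondents) = 1 - (42/43)^153 = 0.9727.
By linearity of expectation, E[distinct seen] = 43·(1 - (42/43)^153) = 41.8253.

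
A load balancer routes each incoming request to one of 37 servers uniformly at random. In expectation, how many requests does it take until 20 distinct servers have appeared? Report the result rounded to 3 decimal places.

28.195

With k distinct servers already seen, the next new one arrives after an expected 37/(37-k) requests.
Sum over k = 0,...,19: E = 37/37 + 37/36 + 37/35 + ... + 37/19 + 37/18 = 28.1952.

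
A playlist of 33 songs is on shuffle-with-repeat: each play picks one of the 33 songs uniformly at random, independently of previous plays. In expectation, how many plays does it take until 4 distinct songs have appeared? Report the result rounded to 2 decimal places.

Going from k to k+1 distinct takes a geometric number of plays with mean 33/(33-k).
Sum over k = 0,...,3: E = 33/33 + 33/32 + 33/31 + 33/30 = 4.196.

4.20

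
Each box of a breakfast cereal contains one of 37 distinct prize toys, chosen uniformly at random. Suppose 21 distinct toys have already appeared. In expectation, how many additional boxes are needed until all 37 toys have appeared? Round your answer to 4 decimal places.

The wait to go from k to k+1 distinct toys is geometric with mean 37/(37-k).
Sum over k = 21,...,36: E = 37/16 + 37/15 + 37/14 + ... + 37/2 + 37/1 = 125.08697.

125.0870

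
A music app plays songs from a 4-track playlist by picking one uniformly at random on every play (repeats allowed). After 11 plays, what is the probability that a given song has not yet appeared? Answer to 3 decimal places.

0.042

Each play misses the fixed song with probability (4-1)/4 = 3/4, independently.
P(still missing after 11) = (3/4)^11 = 0.0422.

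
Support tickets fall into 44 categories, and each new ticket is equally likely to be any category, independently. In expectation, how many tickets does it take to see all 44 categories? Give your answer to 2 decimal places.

192.40

Split into phases: going from k distinct to k+1 distinct takes on average 44/(44-k) tickets.
E[T] = 44/44 + 44/43 + 44/42 + ... + 44/2 + 44/1 = 44·H_{44}.
H_{44} = 4.373, so E[T] = 192.400.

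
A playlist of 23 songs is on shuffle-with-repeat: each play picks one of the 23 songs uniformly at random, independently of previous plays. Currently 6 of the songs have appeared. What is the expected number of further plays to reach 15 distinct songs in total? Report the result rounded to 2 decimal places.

16.60

From k distinct to k+1 distinct takes on average 23/(23-k) plays.
Sum over k = 6,...,14: E = 23/17 + 23/16 + 23/15 + ... + 23/10 + 23/9 = 16.599.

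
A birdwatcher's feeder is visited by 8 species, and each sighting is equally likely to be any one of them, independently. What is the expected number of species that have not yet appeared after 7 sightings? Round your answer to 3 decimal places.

3.142

For each species, P(unseen after 7) = (7/8)^7 = 0.3927.
By linearity of expectation, E[unseen] = 8·(7/8)^7 = 3.1416.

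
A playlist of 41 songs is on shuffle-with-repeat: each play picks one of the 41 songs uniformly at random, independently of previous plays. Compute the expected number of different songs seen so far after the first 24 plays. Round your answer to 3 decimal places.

18.332

For each song, P(seen in 24 plays) = 1 - (40/41)^24 = 0.4471.
By linearity of expectation, E[distinct seen] = 41·(1 - (40/41)^24) = 18.3321.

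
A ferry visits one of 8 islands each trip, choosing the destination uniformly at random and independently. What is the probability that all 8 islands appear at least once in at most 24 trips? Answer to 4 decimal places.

Let A_i be the event that island i is missing after 24 trips. By inclusion–exclusion on the A_i,
P(all seen) = Σ_{j=0}^{8} (-1)^j C(8,j)((8-j)/8)^24
= 1.00000 - 0.32455 + 0.02809 - 0.00071 + 0.00000 - 0.00000 + 0.00000 - 0.00000 + 0.00000
= 0.70284.

0.7028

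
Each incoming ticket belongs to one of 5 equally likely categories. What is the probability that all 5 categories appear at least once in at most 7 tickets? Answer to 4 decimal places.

0.2150

By inclusion–exclusion over which categories are missing,
P(all seen) = Σ_{j=0}^{5} (-1)^j C(5,j)((5-j)/5)^7
= 1.00000 - 1.04858 + 0.27994 - 0.01638 + 0.00006 - 0.00000
= 0.21504.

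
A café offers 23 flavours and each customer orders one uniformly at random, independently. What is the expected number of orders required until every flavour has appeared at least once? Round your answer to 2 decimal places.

85.89

Split into phases: going from k distinct to k+1 distinct takes on average 23/(23-k) orders.
E[T] = 23/23 + 23/22 + 23/21 + ... + 23/2 + 23/1 = 23·H_{23}.
H_{23} = 3.734, so E[T] = 85.889.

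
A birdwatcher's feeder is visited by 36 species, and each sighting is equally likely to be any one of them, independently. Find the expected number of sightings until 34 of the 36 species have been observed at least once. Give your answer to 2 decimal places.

Going from k to k+1 distinct takes a geometric number of sightings with mean 36/(36-k).
Sum over k = 0,...,33: E = 36/36 + 36/35 + 36/34 + ... + 36/4 + 36/3 = 96.284.

96.28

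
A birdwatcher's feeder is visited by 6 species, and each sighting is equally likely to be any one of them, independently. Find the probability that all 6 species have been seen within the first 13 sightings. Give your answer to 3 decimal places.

By inclusion–exclusion over which species are missing,
P(all seen) = Σ_{j=0}^{6} (-1)^j C(6,j)((6-j)/6)^13
= 1.0000 - 0.5608 + 0.0771 - 0.0024 + 0.0000 - 0.0000 + 0.0000
= 0.5139.

0.514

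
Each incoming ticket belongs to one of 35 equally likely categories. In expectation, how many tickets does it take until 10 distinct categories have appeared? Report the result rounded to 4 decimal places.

Going from k to k+1 distinct takes a geometric number of tickets with mean 35/(35-k).
Sum over k = 0,...,9: E = 35/35 + 35/34 + 35/33 + ... + 35/27 + 35/26 = 11.57881.

11.5788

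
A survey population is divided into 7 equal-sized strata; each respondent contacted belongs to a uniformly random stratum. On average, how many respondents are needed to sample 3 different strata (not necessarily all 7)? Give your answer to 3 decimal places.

3.567

Going from k to k+1 distinct takes a geometric number of respondents with mean 7/(7-k).
Sum over k = 0,...,2: E = 7/7 + 7/6 + 7/5 = 3.5667.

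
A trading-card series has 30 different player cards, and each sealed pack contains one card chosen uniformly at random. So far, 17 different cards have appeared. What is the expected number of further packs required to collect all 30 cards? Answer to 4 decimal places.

The wait to go from k to k+1 distinct cards is geometric with mean 30/(30-k).
Sum over k = 17,...,29: E = 30/13 + 30/12 + 30/11 + ... + 30/2 + 30/1 = 95.40401.

95.4040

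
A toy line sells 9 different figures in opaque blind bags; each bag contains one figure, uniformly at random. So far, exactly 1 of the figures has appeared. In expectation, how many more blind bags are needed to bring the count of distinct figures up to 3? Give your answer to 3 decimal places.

2.411

The wait to go from k to k+1 distinct figures is geometric with mean 9/(9-k).
Sum over k = 1,...,2: E = 9/8 + 9/7 = 2.4107.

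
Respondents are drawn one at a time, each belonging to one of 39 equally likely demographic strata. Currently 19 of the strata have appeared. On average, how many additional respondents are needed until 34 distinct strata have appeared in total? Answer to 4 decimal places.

From k distinct to k+1 distinct takes on average 39/(39-k) respondents.
Sum over k = 19,...,33: E = 39/20 + 39/19 + 39/18 + ... + 39/7 + 39/6 = 51.26185.

51.2618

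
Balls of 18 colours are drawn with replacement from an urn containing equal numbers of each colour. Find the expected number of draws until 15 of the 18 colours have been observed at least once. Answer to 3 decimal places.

Going from k to k+1 distinct takes a geometric number of draws with mean 18/(18-k).
Sum over k = 0,...,14: E = 18/18 + 18/17 + 18/16 + ... + 18/5 + 18/4 = 29.9119.

29.912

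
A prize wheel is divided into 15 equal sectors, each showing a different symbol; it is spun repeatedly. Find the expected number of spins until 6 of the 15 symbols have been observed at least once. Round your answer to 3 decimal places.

7.339

With k distinct symbols already seen, the next new one arrives after an expected 15/(15-k) spins.
Sum over k = 0,...,5: E = 15/15 + 15/14 + 15/13 + 15/12 + 15/11 + 15/10 = 7.3389.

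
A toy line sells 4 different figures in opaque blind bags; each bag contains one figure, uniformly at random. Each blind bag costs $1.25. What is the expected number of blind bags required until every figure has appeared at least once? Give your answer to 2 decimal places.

8.33

Split into phases: going from k distinct to k+1 distinct takes on average 4/(4-k) blind bags.
E[T] = 4/4 + 4/3 + 4/2 + 4/1 = 4·H_{4}.
H_{4} = 2.083, so E[T] = 8.333.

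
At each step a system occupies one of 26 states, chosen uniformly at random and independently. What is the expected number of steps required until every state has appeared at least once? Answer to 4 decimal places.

100.2149

The wait to go from k to k+1 distinct states is geometric with mean 26/(26-k).
E[T] = 26/26 + 26/25 + 26/24 + ... + 26/2 + 26/1 = 26·H_{26}.
H_{26} = 3.85442, so E[T] = 100.21491.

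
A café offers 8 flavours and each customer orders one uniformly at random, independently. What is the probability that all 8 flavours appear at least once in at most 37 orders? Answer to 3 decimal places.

Let A_i be the event that flavour i is missing after 37 orders. By inclusion–exclusion on the A_i,
P(all seen) = Σ_{j=0}^{8} (-1)^j C(8,j)((8-j)/8)^37
= 1.0000 - 0.0572 + 0.0007 - 0.0000 + 0.0000 - 0.0000 + 0.0000 - 0.0000 + 0.0000
= 0.9435.

0.943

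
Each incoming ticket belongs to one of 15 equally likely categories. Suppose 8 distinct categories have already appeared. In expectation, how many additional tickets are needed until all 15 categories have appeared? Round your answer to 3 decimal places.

38.893

From k distinct to k+1 distinct takes on average 15/(15-k) tickets.
Sum over k = 8,...,14: E = 15/7 + 15/6 + 15/5 + ... + 15/2 + 15/1 = 38.8929.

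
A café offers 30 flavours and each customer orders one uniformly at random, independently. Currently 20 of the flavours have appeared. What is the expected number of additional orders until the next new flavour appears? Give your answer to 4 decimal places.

Each order yields a new flavour with probability (30-20)/30 = 10/30, so the wait is geometric with mean 30/10.
E = 30/10 = 3.00000.

3.0000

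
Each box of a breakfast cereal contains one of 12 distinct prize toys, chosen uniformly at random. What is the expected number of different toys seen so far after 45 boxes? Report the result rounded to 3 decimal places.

11.761

For each toy, P(seen in 45 boxes) = 1 - (11/12)^45 = 0.9801.
By linearity of expectation, E[distinct seen] = 12·(1 - (11/12)^45) = 11.7608.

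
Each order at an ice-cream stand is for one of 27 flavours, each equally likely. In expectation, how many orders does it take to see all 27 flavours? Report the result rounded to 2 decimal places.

105.07

The wait to go from k to k+1 distinct flavours is geometric with mean 27/(27-k).
E[T] = 27/27 + 27/26 + 27/25 + ... + 27/2 + 27/1 = 27·H_{27}.
H_{27} = 3.891, so E[T] = 105.069.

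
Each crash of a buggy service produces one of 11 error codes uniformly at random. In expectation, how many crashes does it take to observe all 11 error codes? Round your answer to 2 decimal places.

33.22

Split into phases: going from k distinct to k+1 distinct takes on average 11/(11-k) crashes.
E[T] = 11/11 + 11/10 + 11/9 + ... + 11/2 + 11/1 = 11·H_{11}.
H_{11} = 3.020, so E[T] = 33.219.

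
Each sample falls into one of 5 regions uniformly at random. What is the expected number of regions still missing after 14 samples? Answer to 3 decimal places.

0.220

For each region, P(unseen after 14) = (4/5)^14 = 0.0440.
By linearity of expectation, E[unseen] = 5·(4/5)^14 = 0.2199.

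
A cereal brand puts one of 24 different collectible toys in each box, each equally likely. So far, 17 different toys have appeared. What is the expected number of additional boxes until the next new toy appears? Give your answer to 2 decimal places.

The number of boxes until the next new toy is geometric with success probability 7/24, so its mean is 24/7.
E = 24/7 = 3.429.

3.43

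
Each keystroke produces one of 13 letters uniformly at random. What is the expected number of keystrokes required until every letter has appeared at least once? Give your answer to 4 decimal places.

After k distinct letters have appeared, the next keystroke gives a new one with probability (13-k)/13, so the expected wait for the (k+1)-th is 13/(13-k).
E[T] = 13/13 + 13/12 + 13/11 + ... + 13/2 + 13/1 = 13·H_{13}.
H_{13} = 3.18013, so E[T] = 41.34174.

41.3417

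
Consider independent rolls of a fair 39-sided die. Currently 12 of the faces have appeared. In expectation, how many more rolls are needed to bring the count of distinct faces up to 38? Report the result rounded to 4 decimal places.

112.7668

With k distinct faces already seen, the next new one takes an expected 39/(39-k) rolls.
Sum over k = 12,...,37: E = 39/27 + 39/26 + 39/25 + ... + 39/3 + 39/2 = 112.76681.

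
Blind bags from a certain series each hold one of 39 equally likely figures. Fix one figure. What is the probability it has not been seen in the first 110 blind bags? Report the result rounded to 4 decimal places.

0.0574

On each blind bag the fixed figure fails to appear with probability 38/39.
P(still missing after 110) = (38/39)^110 = 0.05742.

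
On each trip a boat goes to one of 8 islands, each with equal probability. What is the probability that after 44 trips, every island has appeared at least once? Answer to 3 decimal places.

By inclusion–exclusion over which islands are missing,
P(all seen) = Σ_{j=0}^{8} (-1)^j C(8,j)((8-j)/8)^44
= 1.0000 - 0.0225 + 0.0001 - 0.0000 + 0.0000 - 0.0000 + 0.0000 - 0.0000 + 0.0000
= 0.9776.

0.978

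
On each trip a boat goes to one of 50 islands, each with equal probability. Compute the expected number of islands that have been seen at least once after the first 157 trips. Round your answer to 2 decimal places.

47.90

For each island, P(seen in 157 trips) = 1 - (49/50)^157 = 0.958.
By linearity of expectation, E[distinct seen] = 50·(1 - (49/50)^157) = 47.904.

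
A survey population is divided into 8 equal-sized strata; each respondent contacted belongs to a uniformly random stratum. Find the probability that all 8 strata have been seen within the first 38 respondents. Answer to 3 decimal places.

Let A_i be the event that stratum i is missing after 38 respondents. By inclusion–exclusion on the A_i,
P(all seen) = Σ_{j=0}^{8} (-1)^j C(8,j)((8-j)/8)^38
= 1.0000 - 0.0500 + 0.0005 - 0.0000 + 0.0000 - 0.0000 + 0.0000 - 0.0000 + 0.0000
= 0.9505.

0.950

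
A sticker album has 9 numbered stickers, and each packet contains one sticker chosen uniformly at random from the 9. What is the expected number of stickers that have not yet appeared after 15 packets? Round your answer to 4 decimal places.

For each sticker, P(unseen after 15) = (8/9)^15 = 0.17089.
By linearity of expectation, E[unseen] = 9·(8/9)^15 = 1.53799.

1.5380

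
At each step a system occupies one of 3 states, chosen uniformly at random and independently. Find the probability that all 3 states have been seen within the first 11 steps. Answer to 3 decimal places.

0.965

By inclusion–exclusion over which states are missing,
P(all seen) = Σ_{j=0}^{3} (-1)^j C(3,j)((3-j)/3)^11
= 1.0000 - 0.0347 + 0.0000 - 0.0000
= 0.9653.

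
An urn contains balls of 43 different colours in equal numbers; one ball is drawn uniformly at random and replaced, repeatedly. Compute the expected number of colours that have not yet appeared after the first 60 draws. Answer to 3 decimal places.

For each colour, P(unseen after 60) = (42/43)^60 = 0.2437.
By linearity of expectation, E[unseen] = 43·(42/43)^60 = 10.4790.

10.479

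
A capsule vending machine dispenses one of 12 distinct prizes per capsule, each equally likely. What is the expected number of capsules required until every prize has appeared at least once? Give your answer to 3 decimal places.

The wait to go from k to k+1 distinct prizes is geometric with mean 12/(12-k).
E[T] = 12/12 + 12/11 + 12/10 + ... + 12/2 + 12/1 = 12·H_{12}.
H_{12} = 3.1032, so E[T] = 37.2385.

37.239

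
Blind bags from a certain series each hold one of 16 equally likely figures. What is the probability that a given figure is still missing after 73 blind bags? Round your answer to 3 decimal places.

On each blind bag the fixed figure fails to appear with probability 15/16.
P(still missing after 73) = (15/16)^73 = 0.0090.

0.009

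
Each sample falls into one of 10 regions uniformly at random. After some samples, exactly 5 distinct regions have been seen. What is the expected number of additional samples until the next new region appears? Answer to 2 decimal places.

2.00

Each sample yields a new region with probability (10-5)/10 = 5/10, so the wait is geometric with mean 10/5.
E = 10/5 = 2.000.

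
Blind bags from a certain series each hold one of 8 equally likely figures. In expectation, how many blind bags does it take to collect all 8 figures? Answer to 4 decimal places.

21.7429

After k distinct figures have appeared, the next blind bag gives a new one with probability (8-k)/8, so the expected wait for the (k+1)-th is 8/(8-k).
E[T] = 8/8 + 8/7 + 8/6 + ... + 8/2 + 8/1 = 8·H_{8}.
H_{8} = 2.71786, so E[T] = 21.74286.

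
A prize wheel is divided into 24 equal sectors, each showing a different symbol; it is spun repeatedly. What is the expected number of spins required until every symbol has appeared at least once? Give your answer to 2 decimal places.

90.62

The wait to go from k to k+1 distinct symbols is geometric with mean 24/(24-k).
E[T] = 24/24 + 24/23 + 24/22 + ... + 24/2 + 24/1 = 24·H_{24}.
H_{24} = 3.776, so E[T] = 90.623.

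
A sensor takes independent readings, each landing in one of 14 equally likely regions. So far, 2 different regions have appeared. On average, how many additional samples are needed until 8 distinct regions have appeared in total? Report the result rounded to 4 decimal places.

9.1449

From k distinct to k+1 distinct takes on average 14/(14-k) samples.
Sum over k = 2,...,7: E = 14/12 + 14/11 + 14/10 + 14/9 + 14/8 + 14/7 = 9.14495.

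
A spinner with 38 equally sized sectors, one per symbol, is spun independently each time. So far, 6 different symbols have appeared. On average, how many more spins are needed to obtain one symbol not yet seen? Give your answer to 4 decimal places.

1.1875

Each spin yields a new symbol with probability (38-6)/38 = 32/38, so the wait is geometric with mean 38/32.
E = 38/32 = 1.18750.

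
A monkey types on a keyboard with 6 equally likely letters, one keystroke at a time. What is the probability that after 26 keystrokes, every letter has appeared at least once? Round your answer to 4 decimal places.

0.9480

By inclusion–exclusion over which letters are missing,
P(all seen) = Σ_{j=0}^{6} (-1)^j C(6,j)((6-j)/6)^26
= 1.00000 - 0.05241 + 0.00040 - 0.00000 + 0.00000 - 0.00000 + 0.00000
= 0.94798.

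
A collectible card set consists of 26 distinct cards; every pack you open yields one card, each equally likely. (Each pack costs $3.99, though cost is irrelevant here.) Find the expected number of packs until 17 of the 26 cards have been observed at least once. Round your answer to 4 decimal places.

With k distinct cards already seen, the next new one arrives after an expected 26/(26-k) packs.
Sum over k = 0,...,16: E = 26/26 + 26/25 + 26/24 + ... + 26/11 + 26/10 = 26.66174.

26.6617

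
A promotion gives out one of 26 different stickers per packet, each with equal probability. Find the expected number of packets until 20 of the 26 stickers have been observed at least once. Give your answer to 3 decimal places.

With k distinct stickers already seen, the next new one arrives after an expected 26/(26-k) packets.
Sum over k = 0,...,19: E = 26/26 + 26/25 + 26/24 + ... + 26/8 + 26/7 = 36.5149.

36.515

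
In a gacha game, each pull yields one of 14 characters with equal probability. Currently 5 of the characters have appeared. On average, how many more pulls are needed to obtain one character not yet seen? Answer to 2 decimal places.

1.56

Each pull yields a new character with probability (14-5)/14 = 9/14, so the wait is geometric with mean 14/9.
E = 14/9 = 1.556.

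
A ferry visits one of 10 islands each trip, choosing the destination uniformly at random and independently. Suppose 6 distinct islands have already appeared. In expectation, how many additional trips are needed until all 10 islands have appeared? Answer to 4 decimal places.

With k distinct islands already seen, the next new one takes an expected 10/(10-k) trips.
Sum over k = 6,...,9: E = 10/4 + 10/3 + 10/2 + 10/1 = 20.83333.

20.8333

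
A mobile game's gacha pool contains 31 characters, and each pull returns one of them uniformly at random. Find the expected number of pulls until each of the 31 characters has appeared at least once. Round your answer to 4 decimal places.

After k distinct characters have appeared, the next pull gives a new one with probability (31-k)/31, so the expected wait for the (k+1)-th is 31/(31-k).
E[T] = 31/31 + 31/30 + 31/29 + ... + 31/2 + 31/1 = 31·H_{31}.
H_{31} = 4.02725, so E[T] = 124.84460.

124.8446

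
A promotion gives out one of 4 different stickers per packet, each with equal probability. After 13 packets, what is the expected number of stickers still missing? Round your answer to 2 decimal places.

0.10

For each sticker, P(unseen after 13) = (3/4)^13 = 0.024.
By linearity of expectation, E[unseen] = 4·(3/4)^13 = 0.095.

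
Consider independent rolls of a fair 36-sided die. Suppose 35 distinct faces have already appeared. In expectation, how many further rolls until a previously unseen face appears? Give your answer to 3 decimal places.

Each roll yields a new face with probability (36-35)/36 = 1/36, so the wait is geometric with mean 36/1.
E = 36/1 = 36.0000.

36.000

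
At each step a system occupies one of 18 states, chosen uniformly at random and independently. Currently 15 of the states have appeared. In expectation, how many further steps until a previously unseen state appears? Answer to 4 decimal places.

6.0000

Each step yields a new state with probability (18-15)/18 = 3/18, so the wait is geometric with mean 18/3.
E = 18/3 = 6.00000.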